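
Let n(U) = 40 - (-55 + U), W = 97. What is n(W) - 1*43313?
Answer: -43315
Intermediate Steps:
n(U) = 95 - U (n(U) = 40 + (55 - U) = 95 - U)
n(W) - 1*43313 = (95 - 1*97) - 1*43313 = (95 - 97) - 43313 = -2 - 43313 = -43315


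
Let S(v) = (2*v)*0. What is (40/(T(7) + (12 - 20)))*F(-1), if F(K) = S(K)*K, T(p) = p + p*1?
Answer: 0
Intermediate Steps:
S(v) = 0
T(p) = 2*p (T(p) = p + p = 2*p)
F(K) = 0 (F(K) = 0*K = 0)
(40/(T(7) + (12 - 20)))*F(-1) = (40/(2*7 + (12 - 20)))*0 = (40/(14 - 8))*0 = (40/6)*0 = (40*(⅙))*0 = (20/3)*0 = 0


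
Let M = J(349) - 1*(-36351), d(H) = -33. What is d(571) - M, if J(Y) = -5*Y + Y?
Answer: -34988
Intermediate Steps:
J(Y) = -4*Y
M = 34955 (M = -4*349 - 1*(-36351) = -1396 + 36351 = 34955)
d(571) - M = -33 - 1*34955 = -33 - 34955 = -34988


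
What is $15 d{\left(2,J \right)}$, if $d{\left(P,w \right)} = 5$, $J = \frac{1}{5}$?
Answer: $75$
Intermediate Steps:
$J = \frac{1}{5} \approx 0.2$
$15 d{\left(2,J \right)} = 15 \cdot 5 = 75$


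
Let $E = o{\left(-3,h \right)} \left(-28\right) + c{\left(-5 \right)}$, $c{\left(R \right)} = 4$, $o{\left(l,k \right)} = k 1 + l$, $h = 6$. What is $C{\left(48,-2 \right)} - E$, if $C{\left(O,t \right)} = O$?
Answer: $128$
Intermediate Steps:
$o{\left(l,k \right)} = k + l$
$E = -80$ ($E = \left(6 - 3\right) \left(-28\right) + 4 = 3 \left(-28\right) + 4 = -84 + 4 = -80$)
$C{\left(48,-2 \right)} - E = 48 - -80 = 48 + 80 = 128$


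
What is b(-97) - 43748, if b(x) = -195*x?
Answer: -24833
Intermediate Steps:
b(-97) - 43748 = -195*(-97) - 43748 = 18915 - 43748 = -24833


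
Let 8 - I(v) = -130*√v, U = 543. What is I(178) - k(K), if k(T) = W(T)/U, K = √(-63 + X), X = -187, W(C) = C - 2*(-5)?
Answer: 4334/543 + 130*√178 - 5*I*√10/543 ≈ 1742.4 - 0.029119*I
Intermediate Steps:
W(C) = 10 + C (W(C) = C + 10 = 10 + C)
K = 5*I*√10 (K = √(-63 - 187) = √(-250) = 5*I*√10 ≈ 15.811*I)
I(v) = 8 + 130*√v (I(v) = 8 - (-130)*√v = 8 + 130*√v)
k(T) = 10/543 + T/543 (k(T) = (10 + T)/543 = (10 + T)*(1/543) = 10/543 + T/543)
I(178) - k(K) = (8 + 130*√178) - (10/543 + (5*I*√10)/543) = (8 + 130*√178) - (10/543 + 5*I*√10/543) = (8 + 130*√178) + (-10/543 - 5*I*√10/543) = 4334/543 + 130*√178 - 5*I*√10/543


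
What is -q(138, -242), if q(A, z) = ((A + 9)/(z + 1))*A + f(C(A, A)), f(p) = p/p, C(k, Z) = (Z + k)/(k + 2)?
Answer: 20045/241 ≈ 83.174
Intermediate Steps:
C(k, Z) = (Z + k)/(2 + k)
f(p) = 1
q(A, z) = 1 + A*(9 + A)/(1 + z) (q(A, z) = ((A + 9)/(z + 1))*A + 1 = ((9 + A)/(1 + z))*A + 1 = A*(9 + A)/(1 + z) + 1 = 1 + A*(9 + A)/(1 + z))
-q(138, -242) = -(1 - 242 + 138² + 9*138)/(1 - 242) = -(1 - 242 + 19044 + 1242)/(-241) = -(-1)*20045/241 = -1*(-20045/241) = 20045/241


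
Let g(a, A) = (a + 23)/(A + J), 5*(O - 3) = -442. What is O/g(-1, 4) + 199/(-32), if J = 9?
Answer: -99761/1760 ≈ -56.682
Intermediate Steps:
O = -427/5 (O = 3 + (⅕)*(-442) = 3 - 442/5 = -427/5 ≈ -85.400)
g(a, A) = (23 + a)/(9 + A) (g(a, A) = (a + 23)/(A + 9) = (23 + a)/(9 + A))
O/g(-1, 4) + 199/(-32) = -427*(9 + 4)/(23 - 1)/5 + 199/(-32) = -427/(5*(22/13)) + 199*(-1/32) = -427/(5*((1/13)*22)) - 199/32 = -427/(5*22/13) - 199/32 = -427/5*13/22 - 199/32 = -5551/110 - 199/32 = -99761/1760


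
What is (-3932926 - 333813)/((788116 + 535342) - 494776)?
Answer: -4266739/828682 ≈ -5.1488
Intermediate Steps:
(-3932926 - 333813)/((788116 + 535342) - 494776) = -4266739/(1323458 - 494776) = -4266739/828682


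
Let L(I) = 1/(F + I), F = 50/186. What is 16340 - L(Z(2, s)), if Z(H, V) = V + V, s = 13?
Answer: 39918527/2443 ≈ 16340.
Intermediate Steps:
F = 25/93 (F = 50*(1/186) = 25/93 ≈ 0.26882)
Z(H, V) = 2*V
L(I) = 1/(25/93 + I)
16340 - L(Z(2, s)) = 16340 - 93/(25 + 93*(2*13)) = 16340 - 93/(25 + 93*26) = 16340 - 93/(25 + 2418) = 16340 - 93/2443 = 39918527/2443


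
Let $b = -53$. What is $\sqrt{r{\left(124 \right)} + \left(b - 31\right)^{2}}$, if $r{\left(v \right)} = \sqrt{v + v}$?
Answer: $\sqrt{7056 + 2 \sqrt{62}} \approx 84.094$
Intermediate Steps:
$r{\left(v \right)} = \sqrt{2} \sqrt{v}$ ($r{\left(v \right)} = \sqrt{2 v} = \sqrt{2} \sqrt{v}$)
$\sqrt{r{\left(124 \right)} + \left(b - 31\right)^{2}} = \sqrt{\sqrt{2} \sqrt{124} + \left(-53 - 31\right)^{2}} = \sqrt{\sqrt{2} \cdot 2 \sqrt{31} + \left(-84\right)^{2}} = \sqrt{2 \sqrt{62} + 7056} = \sqrt{7056 + 2 \sqrt{62}}$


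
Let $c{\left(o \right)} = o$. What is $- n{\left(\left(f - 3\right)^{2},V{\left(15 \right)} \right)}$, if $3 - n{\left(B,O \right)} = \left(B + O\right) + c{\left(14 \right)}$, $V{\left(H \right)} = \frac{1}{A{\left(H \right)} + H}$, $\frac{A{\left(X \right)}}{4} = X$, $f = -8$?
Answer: $\frac{9901}{75} \approx 132.01$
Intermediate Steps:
$A{\left(X \right)} = 4 X$
$V{\left(H \right)} = \frac{1}{5 H}$ ($V{\left(H \right)} = \frac{1}{4 H + H} = \frac{1}{5 H}$)
$n{\left(B,O \right)} = -11 - B - O$ ($n{\left(B,O \right)} = 3 - \left(\left(B + O\right) + 14\right) = 3 - \left(14 + B + O\right) = -11 - B - O$)
$- n{\left(\left(f - 3\right)^{2},V{\left(15 \right)} \right)} = - (-11 - \left(-8 - 3\right)^{2} - \frac{1}{5 \cdot 15}) = - (-11 - \left(-11\right)^{2} - \frac{1}{5} \cdot \frac{1}{15}) = - (-11 - 121 - \frac{1}{75}) = \left(-1\right) \left(- \frac{9901}{75}\right) = \frac{9901}{75}$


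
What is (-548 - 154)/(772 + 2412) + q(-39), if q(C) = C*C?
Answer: 2421081/1592 ≈ 1520.8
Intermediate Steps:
q(C) = C**2
(-548 - 154)/(772 + 2412) + q(-39) = (-548 - 154)/(772 + 2412) + (-39)**2 = -702/3184 + 1521 = -702*1/3184 + 1521 = -351/1592 + 1521 = 2421081/1592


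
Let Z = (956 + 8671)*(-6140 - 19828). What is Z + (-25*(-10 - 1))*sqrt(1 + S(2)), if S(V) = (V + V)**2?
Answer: -249993936 + 275*sqrt(17) ≈ -2.4999e+8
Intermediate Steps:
S(V) = 4*V**2 (S(V) = (2*V)**2 = 4*V**2)
Z = -249993936 (Z = 9627*(-25968) = -249993936)
Z + (-25*(-10 - 1))*sqrt(1 + S(2)) = -249993936 + (-25*(-10 - 1))*sqrt(1 + 4*2**2) = -249993936 + (-25*(-11))*sqrt(1 + 4*4) = -249993936 + 275*sqrt(1 + 16) = -249993936 + 275*sqrt(17)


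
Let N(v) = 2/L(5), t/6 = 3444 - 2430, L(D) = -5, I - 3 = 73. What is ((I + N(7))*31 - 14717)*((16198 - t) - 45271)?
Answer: 2175058119/5 ≈ 4.3501e+8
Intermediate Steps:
I = 76 (I = 3 + 73 = 76)
t = 6084 (t = 6*(3444 - 2430) = 6*1014 = 6084)
N(v) = -⅖ (N(v) = 2/(-5) = 2*(-⅕) = -⅖)
((I + N(7))*31 - 14717)*((16198 - t) - 45271) = ((76 - ⅖)*31 - 14717)*((16198 - 1*6084) - 45271) = ((378/5)*31 - 14717)*((16198 - 6084) - 45271) = (11718/5 - 14717)*(10114 - 45271) = -61867/5*(-35157) = 2175058119/5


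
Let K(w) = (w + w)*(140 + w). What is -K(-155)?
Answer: -4650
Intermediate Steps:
K(w) = 2*w*(140 + w) (K(w) = (2*w)*(140 + w) = 2*w*(140 + w))
-K(-155) = -2*(-155)*(140 - 155) = -2*(-155)*(-15) = -1*4650 = -4650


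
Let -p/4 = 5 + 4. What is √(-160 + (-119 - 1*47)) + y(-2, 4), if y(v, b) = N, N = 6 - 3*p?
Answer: 114 + I*√326 ≈ 114.0 + 18.055*I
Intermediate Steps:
p = -36 (p = -4*(5 + 4) = -4*9 = -36)
N = 114 (N = 6 - 3*(-36) = 6 + 108 = 114)
y(v, b) = 114
√(-160 + (-119 - 1*47)) + y(-2, 4) = √(-160 + (-119 - 1*47)) + 114 = √(-160 + (-119 - 47)) + 114 = √(-160 - 166) + 114 = √(-326) + 114 = I*√326 + 114 = 114 + I*√326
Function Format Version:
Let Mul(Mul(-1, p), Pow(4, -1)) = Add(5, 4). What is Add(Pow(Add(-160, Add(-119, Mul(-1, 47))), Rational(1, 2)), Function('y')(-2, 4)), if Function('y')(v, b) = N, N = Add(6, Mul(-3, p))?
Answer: Add(114, Mul(I, Pow(326, Rational(1, 2)))) ≈ Add(114.00, Mul(18.055, I))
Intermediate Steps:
p = -36 (p = Mul(-4, Add(5, 4)) = Mul(-4, 9) = -36)
N = 114 (N = Add(6, Mul(-3, -36)) = Add(6, 108) = 114)
Function('y')(v, b) = 114
Add(Pow(Add(-160, Add(-119, Mul(-1, 47))), Rational(1, 2)), Function('y')(-2, 4)) = Add(Pow(Add(-160, Add(-119, Mul(-1, 47))), Rational(1, 2)), 114) = Add(Pow(Add(-160, Add(-119, -47)), Rational(1, 2)), 114) = Add(Pow(Add(-160, -166), Rational(1, 2)), 114) = Add(Pow(-326, Rational(1, 2)), 114) = Add(Mul(I, Pow(326, Rational(1, 2))), 114) = Add(114, Mul(I, Pow(326, Rational(1, 2))))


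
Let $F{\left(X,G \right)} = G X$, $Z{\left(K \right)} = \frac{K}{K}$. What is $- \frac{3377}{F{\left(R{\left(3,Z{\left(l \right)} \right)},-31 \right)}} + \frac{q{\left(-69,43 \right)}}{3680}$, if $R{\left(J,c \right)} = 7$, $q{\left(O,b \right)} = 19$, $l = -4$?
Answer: $\frac{12431483}{798560} \approx 15.567$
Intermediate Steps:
$Z{\left(K \right)} = 1$
$- \frac{3377}{F{\left(R{\left(3,Z{\left(l \right)} \right)},-31 \right)}} + \frac{q{\left(-69,43 \right)}}{3680} = - \frac{3377}{\left(-31\right) 7} + \frac{19}{3680} = - \frac{3377}{-217} + 19 \cdot \frac{1}{3680} = \left(-3377\right) \left(- \frac{1}{217}\right) + \frac{19}{3680} = \frac{3377}{217} + \frac{19}{3680} = \frac{12431483}{798560}$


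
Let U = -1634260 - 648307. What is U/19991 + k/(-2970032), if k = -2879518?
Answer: -3360866293903/29686954856 ≈ -113.21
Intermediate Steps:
U = -2282567
U/19991 + k/(-2970032) = -2282567/19991 - 2879518/(-2970032) = -2282567*1/19991 - 2879518*(-1/2970032) = -2282567/19991 + 1439759/1485016 = -3360866293903/29686954856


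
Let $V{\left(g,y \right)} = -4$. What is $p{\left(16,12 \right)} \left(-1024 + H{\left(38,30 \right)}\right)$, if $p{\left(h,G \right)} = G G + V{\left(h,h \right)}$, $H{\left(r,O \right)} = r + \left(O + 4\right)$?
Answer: $-133280$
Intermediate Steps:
$H{\left(r,O \right)} = 4 + O + r$ ($H{\left(r,O \right)} = r + \left(4 + O\right) = 4 + O + r$)
$p{\left(h,G \right)} = -4 + G^{2}$ ($p{\left(h,G \right)} = G G - 4 = G^{2} - 4 = -4 + G^{2}$)
$p{\left(16,12 \right)} \left(-1024 + H{\left(38,30 \right)}\right) = \left(-4 + 12^{2}\right) \left(-1024 + \left(4 + 30 + 38\right)\right) = \left(-4 + 144\right) \left(-1024 + 72\right) = 140 \left(-952\right) = -133280$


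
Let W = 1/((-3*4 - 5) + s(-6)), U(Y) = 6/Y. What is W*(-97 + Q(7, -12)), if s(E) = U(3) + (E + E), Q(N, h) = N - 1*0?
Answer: 10/3 ≈ 3.3333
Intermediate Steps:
Q(N, h) = N (Q(N, h) = N + 0 = N)
s(E) = 2 + 2*E (s(E) = 6/3 + (E + E) = 6*(1/3) + 2*E = 2 + 2*E)
W = -1/27 (W = 1/((-3*4 - 5) + (2 + 2*(-6))) = 1/((-12 - 5) + (2 - 12)) = 1/(-17 - 10) = 1/(-27) = -1/27 ≈ -0.037037)
W*(-97 + Q(7, -12)) = -(-97 + 7)/27 = -1/27*(-90) = 10/3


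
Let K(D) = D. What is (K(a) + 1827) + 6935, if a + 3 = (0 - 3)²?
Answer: 8768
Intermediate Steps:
a = 6 (a = -3 + (0 - 3)² = -3 + (-3)² = -3 + 9 = 6)
(K(a) + 1827) + 6935 = (6 + 1827) + 6935 = 1833 + 6935 = 8768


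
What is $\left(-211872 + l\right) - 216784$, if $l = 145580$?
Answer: $-283076$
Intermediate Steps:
$\left(-211872 + l\right) - 216784 = \left(-211872 + 145580\right) - 216784 = -66292 - 216784 = -283076$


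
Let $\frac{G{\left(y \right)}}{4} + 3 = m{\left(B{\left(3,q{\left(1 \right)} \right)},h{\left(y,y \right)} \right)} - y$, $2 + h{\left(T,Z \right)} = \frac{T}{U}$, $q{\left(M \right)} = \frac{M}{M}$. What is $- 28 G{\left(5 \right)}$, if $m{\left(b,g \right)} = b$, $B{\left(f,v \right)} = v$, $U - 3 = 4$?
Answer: $784$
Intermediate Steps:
$U = 7$ ($U = 3 + 4 = 7$)
$q{\left(M \right)} = 1$
$h{\left(T,Z \right)} = -2 + \frac{T}{7}$
$G{\left(y \right)} = -8 - 4 y$ ($G{\left(y \right)} = -12 + 4 \left(1 - y\right) = -12 - \left(-4 + 4 y\right) = -8 - 4 y$)
$- 28 G{\left(5 \right)} = - 28 \left(-8 - 20\right) = \left(-28\right) \left(-28\right) = 784$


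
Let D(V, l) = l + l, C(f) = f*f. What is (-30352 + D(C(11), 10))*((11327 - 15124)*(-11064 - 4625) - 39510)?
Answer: -1805713188836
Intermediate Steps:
C(f) = f²
D(V, l) = 2*l
(-30352 + D(C(11), 10))*((11327 - 15124)*(-11064 - 4625) - 39510) = (-30352 + 2*10)*((11327 - 15124)*(-11064 - 4625) - 39510) = (-30352 + 20)*(-3797*(-15689) - 39510) = -30332*(59571133 - 39510) = -30332*59531623 = -1805713188836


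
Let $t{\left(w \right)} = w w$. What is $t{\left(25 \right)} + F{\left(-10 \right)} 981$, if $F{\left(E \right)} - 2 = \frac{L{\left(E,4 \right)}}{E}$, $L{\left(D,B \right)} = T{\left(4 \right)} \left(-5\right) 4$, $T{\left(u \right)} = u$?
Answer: $10435$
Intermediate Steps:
$t{\left(w \right)} = w^{2}$
$L{\left(D,B \right)} = -80$ ($L{\left(D,B \right)} = 4 \left(-5\right) 4 = \left(-20\right) 4 = -80$)
$F{\left(E \right)} = 2 - \frac{80}{E}$
$t{\left(25 \right)} + F{\left(-10 \right)} 981 = 25^{2} + \left(2 - \frac{80}{-10}\right) 981 = 625 + \left(2 - -8\right) 981 = 625 + \left(2 + 8\right) 981 = 625 + 10 \cdot 981 = 625 + 9810 = 10435$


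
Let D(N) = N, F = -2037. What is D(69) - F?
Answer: 2106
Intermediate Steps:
D(69) - F = 69 - 1*(-2037) = 69 + 2037 = 2106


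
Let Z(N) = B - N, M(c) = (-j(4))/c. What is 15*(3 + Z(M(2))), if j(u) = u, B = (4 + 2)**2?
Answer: 615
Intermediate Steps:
B = 36 (B = 6**2 = 36)
M(c) = -4/c (M(c) = (-1*4)/c = -4/c)
Z(N) = 36 - N
15*(3 + Z(M(2))) = 15*(3 + (36 - (-4)/2)) = 15*(3 + (36 - 1*(-2))) = 15*(3 + (36 + 2)) = 15*(3 + 38) = 15*41 = 615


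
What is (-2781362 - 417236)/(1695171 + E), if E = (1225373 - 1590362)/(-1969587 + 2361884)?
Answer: -627400199803/332505066399 ≈ -1.8869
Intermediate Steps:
E = -364989/392297 ≈ -0.93039
(-2781362 - 417236)/(1695171 + E) = (-2781362 - 417236)/(1695171 - 364989/392297) = -3198598/665010132798/392297 = -3198598*392297/665010132798 = -627400199803/332505066399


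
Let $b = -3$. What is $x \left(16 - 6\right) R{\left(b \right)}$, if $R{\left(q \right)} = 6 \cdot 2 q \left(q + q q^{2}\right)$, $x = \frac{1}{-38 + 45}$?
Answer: $\frac{10800}{7} \approx 1542.9$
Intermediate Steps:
$x = \frac{1}{7} \approx 0.14286$
$R{\left(q \right)} = 12 q \left(q + q^{3}\right)$
$x \left(16 - 6\right) R{\left(b \right)} = \frac{16 - 6}{7} \cdot 12 \left(-3\right)^{2} \left(1 + \left(-3\right)^{2}\right) = \frac{1}{7} \cdot 10 \cdot 12 \cdot 9 \left(1 + 9\right) = \frac{10 \cdot 12 \cdot 9 \cdot 10}{7} = \frac{10}{7} \cdot 1080 = \frac{10800}{7}$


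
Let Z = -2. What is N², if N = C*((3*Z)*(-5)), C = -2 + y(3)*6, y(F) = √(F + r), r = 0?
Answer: 100800 - 21600*√3 ≈ 63388.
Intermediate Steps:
y(F) = √F (y(F) = √(F + 0) = √F)
C = -2 + 6*√3 (C = -2 + √3*6 = -2 + 6*√3 ≈ 8.3923)
N = -60 + 180*√3 (N = (-2 + 6*√3)*((3*(-2))*(-5)) = (-2 + 6*√3)*(-6*(-5)) = (-2 + 6*√3)*30 = -60 + 180*√3 ≈ 251.77)
N² = (-60 + 180*√3)²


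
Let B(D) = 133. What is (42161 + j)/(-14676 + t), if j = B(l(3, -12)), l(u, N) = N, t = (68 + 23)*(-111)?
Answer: -14098/8259 ≈ -1.7070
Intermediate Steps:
t = -10101 (t = 91*(-111) = -10101)
j = 133
(42161 + j)/(-14676 + t) = (42161 + 133)/(-14676 - 10101) = 42294/(-24777) = 42294*(-1/24777) = -14098/8259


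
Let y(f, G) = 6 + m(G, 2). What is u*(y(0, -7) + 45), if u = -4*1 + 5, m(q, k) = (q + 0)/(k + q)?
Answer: 262/5 ≈ 52.400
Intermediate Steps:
m(q, k) = q/(k + q)
y(f, G) = 6 + G/(2 + G)
u = 1 (u = -4 + 5 = 1)
u*(y(0, -7) + 45) = 1*((12 + 7*(-7))/(2 - 7) + 45) = 1*((12 - 49)/(-5) + 45) = 1*(-⅕*(-37) + 45) = 1*(37/5 + 45) = 1*(262/5) = 262/5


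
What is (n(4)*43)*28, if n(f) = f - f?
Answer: 0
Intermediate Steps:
n(f) = 0
(n(4)*43)*28 = (0*43)*28 = 0*28 = 0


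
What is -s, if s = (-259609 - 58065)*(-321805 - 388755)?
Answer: -225726437440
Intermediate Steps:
s = 225726437440 (s = -317674*(-710560) = 225726437440)
-s = -1*225726437440 = -225726437440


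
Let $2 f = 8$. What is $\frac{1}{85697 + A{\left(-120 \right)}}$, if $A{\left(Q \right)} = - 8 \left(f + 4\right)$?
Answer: $\frac{1}{85633} \approx 1.1678 \cdot 10^{-5}$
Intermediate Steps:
$f = 4$ ($f = \frac{1}{2} \cdot 8 = 4$)
$A{\left(Q \right)} = -64$ ($A{\left(Q \right)} = - 8 \left(4 + 4\right) = \left(-8\right) 8 = -64$)
$\frac{1}{85697 + A{\left(-120 \right)}} = \frac{1}{85697 - 64} = \frac{1}{85633}$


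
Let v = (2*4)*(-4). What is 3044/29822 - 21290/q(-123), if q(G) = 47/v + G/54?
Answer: 7032979766/1237613 ≈ 5682.7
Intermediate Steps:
v = -32 (v = 8*(-4) = -32)
q(G) = -47/32 + G/54 (q(G) = 47/(-32) + G/54 = 47*(-1/32) + G*(1/54) = -47/32 + G/54)
3044/29822 - 21290/q(-123) = 3044/29822 - 21290/(-47/32 + (1/54)*(-123)) = 3044*(1/29822) - 21290/(-47/32 - 41/18) = 1522/14911 - 21290/(-1079/288) = 1522/14911 - 21290*(-288/1079) = 1522/14911 + 6131520/1079 = 7032979766/1237613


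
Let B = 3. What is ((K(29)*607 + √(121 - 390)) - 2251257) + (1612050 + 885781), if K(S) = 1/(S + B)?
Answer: 7890975/32 + I*√269 ≈ 2.4659e+5 + 16.401*I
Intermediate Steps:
K(S) = 1/(3 + S) (K(S) = 1/(S + 3) = 1/(3 + S))
((K(29)*607 + √(121 - 390)) - 2251257) + (1612050 + 885781) = ((607/(3 + 29) + √(121 - 390)) - 2251257) + (1612050 + 885781) = ((607/32 + √(-269)) - 2251257) + 2497831 = (((1/32)*607 + I*√269) - 2251257) + 2497831 = ((607/32 + I*√269) - 2251257) + 2497831 = (-72039617/32 + I*√269) + 2497831 = 7890975/32 + I*√269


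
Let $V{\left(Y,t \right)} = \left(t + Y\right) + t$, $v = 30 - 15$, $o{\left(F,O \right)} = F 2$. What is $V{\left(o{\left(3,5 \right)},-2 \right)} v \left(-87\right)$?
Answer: $-2610$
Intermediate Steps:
$o{\left(F,O \right)} = 2 F$
$v = 15$
$V{\left(Y,t \right)} = Y + 2 t$ ($V{\left(Y,t \right)} = \left(Y + t\right) + t = Y + 2 t$)
$V{\left(o{\left(3,5 \right)},-2 \right)} v \left(-87\right) = \left(2 \cdot 3 + 2 \left(-2\right)\right) 15 \left(-87\right) = \left(6 - 4\right) \left(-1305\right) = 2 \left(-1305\right) = -2610$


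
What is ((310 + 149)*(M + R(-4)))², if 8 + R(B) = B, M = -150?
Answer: 5529112164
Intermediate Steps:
R(B) = -8 + B
((310 + 149)*(M + R(-4)))² = ((310 + 149)*(-150 + (-8 - 4)))² = (459*(-150 - 12))² = (459*(-162))² = (-74358)² = 5529112164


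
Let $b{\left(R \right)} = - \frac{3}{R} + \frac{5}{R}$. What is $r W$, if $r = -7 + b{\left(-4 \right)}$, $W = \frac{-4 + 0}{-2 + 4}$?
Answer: $15$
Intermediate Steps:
$b{\left(R \right)} = \frac{2}{R}$
$W = -2$ ($W = - \frac{4}{2} = \left(-4\right) \frac{1}{2} = -2$)
$r = - \frac{15}{2}$ ($r = -7 + \frac{2}{-4} = -7 + 2 \left(- \frac{1}{4}\right) = -7 - \frac{1}{2} = - \frac{15}{2} \approx -7.5$)
$r W = \left(- \frac{15}{2}\right) \left(-2\right) = 15$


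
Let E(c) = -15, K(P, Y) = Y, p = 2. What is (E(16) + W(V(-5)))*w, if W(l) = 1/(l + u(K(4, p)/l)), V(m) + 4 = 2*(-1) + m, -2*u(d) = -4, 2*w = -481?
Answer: 32708/9 ≈ 3634.2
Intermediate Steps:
w = -481/2 (w = (½)*(-481) = -481/2 ≈ -240.50)
u(d) = 2 (u(d) = -½*(-4) = 2)
V(m) = -6 + m (V(m) = -4 + (2*(-1) + m) = -4 + (-2 + m) = -6 + m)
W(l) = 1/(2 + l) (W(l) = 1/(l + 2) = 1/(2 + l))
(E(16) + W(V(-5)))*w = (-15 + 1/(2 + (-6 - 5)))*(-481/2) = (-15 + 1/(2 - 11))*(-481/2) = (-15 + 1/(-9))*(-481/2) = (-15 - ⅑)*(-481/2) = -136/9*(-481/2) = 32708/9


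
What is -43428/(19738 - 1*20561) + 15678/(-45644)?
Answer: 984662319/18782506 ≈ 52.424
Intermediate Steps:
-43428/(19738 - 1*20561) + 15678/(-45644) = -43428/(19738 - 20561) + 15678*(-1/45644) = -43428/(-823) - 7839/22822 = -43428*(-1/823) - 7839/22822 = 43428/823 - 7839/22822 = 984662319/18782506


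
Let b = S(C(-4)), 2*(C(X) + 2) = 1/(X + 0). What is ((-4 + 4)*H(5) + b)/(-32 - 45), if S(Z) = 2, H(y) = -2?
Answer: -2/77 ≈ -0.025974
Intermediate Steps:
C(X) = -2 + 1/(2*X) (C(X) = -2 + 1/(2*(X + 0)) = -2 + 1/(2*X))
b = 2
((-4 + 4)*H(5) + b)/(-32 - 45) = ((-4 + 4)*(-2) + 2)/(-32 - 45) = (0*(-2) + 2)/(-77) = -(0 + 2)/77 = -1/77*2 = -2/77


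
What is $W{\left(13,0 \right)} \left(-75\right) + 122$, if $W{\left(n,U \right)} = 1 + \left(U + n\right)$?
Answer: $-928$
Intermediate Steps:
$W{\left(n,U \right)} = 1 + U + n$
$W{\left(13,0 \right)} \left(-75\right) + 122 = \left(1 + 0 + 13\right) \left(-75\right) + 122 = 14 \left(-75\right) + 122 = -1050 + 122 = -928$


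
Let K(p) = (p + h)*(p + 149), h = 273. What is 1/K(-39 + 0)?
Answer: 1/25740 ≈ 3.8850e-5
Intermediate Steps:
K(p) = (149 + p)*(273 + p) (K(p) = (p + 273)*(p + 149) = (273 + p)*(149 + p) = (149 + p)*(273 + p))
1/K(-39 + 0) = 1/(40677 + (-39 + 0)**2 + 422*(-39 + 0)) = 1/(40677 + (-39)**2 + 422*(-39)) = 1/(40677 + 1521 - 16458) = 1/25740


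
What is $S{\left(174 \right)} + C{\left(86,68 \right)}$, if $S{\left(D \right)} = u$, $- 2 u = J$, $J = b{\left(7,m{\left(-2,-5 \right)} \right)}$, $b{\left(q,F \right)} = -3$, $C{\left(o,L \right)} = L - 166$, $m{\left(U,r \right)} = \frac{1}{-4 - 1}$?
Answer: $- \frac{193}{2} \approx -96.5$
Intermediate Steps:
$m{\left(U,r \right)} = - \frac{1}{5}$ ($m{\left(U,r \right)} = \frac{1}{-5} = - \frac{1}{5}$)
$C{\left(o,L \right)} = -166 + L$
$J = -3$
$u = \frac{3}{2}$ ($u = \left(- \frac{1}{2}\right) \left(-3\right) = \frac{3}{2} \approx 1.5$)
$S{\left(D \right)} = \frac{3}{2}$
$S{\left(174 \right)} + C{\left(86,68 \right)} = \frac{3}{2} + \left(-166 + 68\right) = \frac{3}{2} - 98 = - \frac{193}{2}$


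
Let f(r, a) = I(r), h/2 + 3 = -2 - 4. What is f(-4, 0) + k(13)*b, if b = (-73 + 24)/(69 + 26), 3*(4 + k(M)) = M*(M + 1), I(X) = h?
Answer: -2692/57 ≈ -47.228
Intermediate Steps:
h = -18 (h = -6 + 2*(-2 - 4) = -6 + 2*(-6) = -6 - 12 = -18)
I(X) = -18
k(M) = -4 + M*(1 + M)/3 (k(M) = -4 + (M*(M + 1))/3 = -4 + (M*(1 + M))/3 = -4 + M*(1 + M)/3)
f(r, a) = -18
b = -49/95 ≈ -0.51579
f(-4, 0) + k(13)*b = -18 + (-4 + (1/3)*13 + (1/3)*13**2)*(-49/95) = -18 + (-4 + 13/3 + (1/3)*169)*(-49/95) = -18 + (-4 + 13/3 + 169/3)*(-49/95) = -18 + (170/3)*(-49/95) = -18 - 1666/57 = -2692/57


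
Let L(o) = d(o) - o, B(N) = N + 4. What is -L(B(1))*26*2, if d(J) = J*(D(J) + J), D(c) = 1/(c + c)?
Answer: -1066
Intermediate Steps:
D(c) = 1/(2*c)
B(N) = 4 + N
d(J) = J*(J + 1/(2*J)) (d(J) = J*(1/(2*J) + J) = J*(J + 1/(2*J)))
L(o) = ½ + o² - o (L(o) = (½ + o²) - o = ½ + o² - o)
-L(B(1))*26*2 = -(½ + (4 + 1)² - (4 + 1))*26*2 = -(½ + 5² - 1*5)*52 = -(½ + 25 - 5)*52 = -41*52/2 = -1*1066 = -1066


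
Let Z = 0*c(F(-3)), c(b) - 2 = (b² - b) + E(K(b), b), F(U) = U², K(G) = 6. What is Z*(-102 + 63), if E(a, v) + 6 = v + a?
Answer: 0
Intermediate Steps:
E(a, v) = -6 + a + v (E(a, v) = -6 + (v + a) = -6 + (a + v) = -6 + a + v)
c(b) = 2 + b² (c(b) = 2 + ((b² - b) + (-6 + 6 + b)) = 2 + ((b² - b) + b) = 2 + b²)
Z = 0 (Z = 0*(2 + ((-3)²)²) = 0*(2 + 9²) = 0*(2 + 81) = 0*83 = 0)
Z*(-102 + 63) = 0*(-102 + 63) = 0*(-39) = 0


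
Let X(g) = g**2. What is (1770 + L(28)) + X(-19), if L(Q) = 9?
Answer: 2140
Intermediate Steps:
(1770 + L(28)) + X(-19) = (1770 + 9) + (-19)**2 = 1779 + 361 = 2140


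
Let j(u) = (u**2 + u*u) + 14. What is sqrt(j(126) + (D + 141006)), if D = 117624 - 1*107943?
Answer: sqrt(182453) ≈ 427.15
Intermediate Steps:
j(u) = 14 + 2*u**2 (j(u) = (u**2 + u**2) + 14 = 2*u**2 + 14 = 14 + 2*u**2)
D = 9681 (D = 117624 - 107943 = 9681)
sqrt(j(126) + (D + 141006)) = sqrt((14 + 2*126**2) + (9681 + 141006)) = sqrt((14 + 2*15876) + 150687) = sqrt((14 + 31752) + 150687) = sqrt(31766 + 150687) = sqrt(182453)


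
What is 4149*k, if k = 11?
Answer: 45639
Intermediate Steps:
4149*k = 4149*11 = 45639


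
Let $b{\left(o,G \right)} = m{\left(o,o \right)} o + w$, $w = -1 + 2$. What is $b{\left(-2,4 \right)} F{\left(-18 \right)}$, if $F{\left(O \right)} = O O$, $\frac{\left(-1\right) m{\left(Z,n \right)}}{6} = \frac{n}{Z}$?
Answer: $4212$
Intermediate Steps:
$w = 1$
$m{\left(Z,n \right)} = - \frac{6 n}{Z}$ ($m{\left(Z,n \right)} = - 6 \frac{n}{Z} = - \frac{6 n}{Z}$)
$F{\left(O \right)} = O^{2}$
$b{\left(o,G \right)} = 1 - 6 o$ ($b{\left(o,G \right)} = - \frac{6 o}{o} o + 1 = - 6 o + 1 = 1 - 6 o$)
$b{\left(-2,4 \right)} F{\left(-18 \right)} = \left(1 - -12\right) \left(-18\right)^{2} = \left(1 + 12\right) 324 = 13 \cdot 324 = 4212$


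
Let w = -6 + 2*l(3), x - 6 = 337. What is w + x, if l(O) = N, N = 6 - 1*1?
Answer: 347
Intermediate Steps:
N = 5 (N = 6 - 1 = 5)
x = 343 (x = 6 + 337 = 343)
l(O) = 5
w = 4 (w = -6 + 2*5 = -6 + 10 = 4)
w + x = 4 + 343 = 347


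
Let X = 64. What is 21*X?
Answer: 1344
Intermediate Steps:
21*X = 21*64 = 1344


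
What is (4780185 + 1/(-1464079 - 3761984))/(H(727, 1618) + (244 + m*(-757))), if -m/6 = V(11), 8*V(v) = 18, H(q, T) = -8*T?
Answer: -49963095923308/25926498543 ≈ -1927.1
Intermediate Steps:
V(v) = 9/4 (V(v) = (1/8)*18 = 9/4)
m = -27/2 (m = -6*9/4 = -27/2 ≈ -13.500)
(4780185 + 1/(-1464079 - 3761984))/(H(727, 1618) + (244 + m*(-757))) = (4780185 + 1/(-1464079 - 3761984))/(-8*1618 + (244 - 27/2*(-757))) = (4780185 + 1/(-5226063))/(-12944 + (244 + 20439/2)) = (4780185 - 1/5226063)/(-12944 + 20927/2) = 24981547961654/(5226063*(-4961/2)) = (24981547961654/5226063)*(-2/4961) = -49963095923308/25926498543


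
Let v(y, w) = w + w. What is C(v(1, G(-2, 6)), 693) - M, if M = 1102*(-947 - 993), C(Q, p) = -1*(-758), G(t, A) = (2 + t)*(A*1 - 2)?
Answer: 2138638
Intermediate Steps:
G(t, A) = (-2 + A)*(2 + t) (G(t, A) = (2 + t)*(A - 2) = (2 + t)*(-2 + A) = (-2 + A)*(2 + t))
v(y, w) = 2*w
C(Q, p) = 758
M = -2137880 (M = 1102*(-1940) = -2137880)
C(v(1, G(-2, 6)), 693) - M = 758 - 1*(-2137880) = 758 + 2137880 = 2138638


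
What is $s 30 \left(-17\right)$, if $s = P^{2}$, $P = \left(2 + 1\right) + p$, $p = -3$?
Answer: $0$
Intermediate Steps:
$P = 0$ ($P = \left(2 + 1\right) - 3 = 3 - 3 = 0$)
$s = 0$ ($s = 0^{2} = 0$)
$s 30 \left(-17\right) = 0 \cdot 30 \left(-17\right) = 0 \left(-17\right) = 0$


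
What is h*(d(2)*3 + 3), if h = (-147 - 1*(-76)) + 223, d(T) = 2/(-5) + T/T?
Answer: 3648/5 ≈ 729.60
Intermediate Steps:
d(T) = ⅗ (d(T) = 2*(-⅕) + 1 = -⅖ + 1 = ⅗)
h = 152 (h = (-147 + 76) + 223 = -71 + 223 = 152)
h*(d(2)*3 + 3) = 152*((⅗)*3 + 3) = 152*(9/5 + 3) = 152*(24/5) = 3648/5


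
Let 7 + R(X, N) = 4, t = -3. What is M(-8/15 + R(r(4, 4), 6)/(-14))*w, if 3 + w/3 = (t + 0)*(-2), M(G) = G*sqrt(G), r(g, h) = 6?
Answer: -67*I*sqrt(14070)/4900 ≈ -1.6219*I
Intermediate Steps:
R(X, N) = -3 (R(X, N) = -7 + 4 = -3)
M(G) = G**(3/2)
w = 9 (w = -9 + 3*((-3 + 0)*(-2)) = -9 + 3*(-3*(-2)) = -9 + 3*6 = -9 + 18 = 9)
M(-8/15 + R(r(4, 4), 6)/(-14))*w = (-8/15 - 3/(-14))**(3/2)*9 = (-8*1/15 - 3*(-1/14))**(3/2)*9 = (-8/15 + 3/14)**(3/2)*9 = (-67/210)**(3/2)*9 = -67*I*sqrt(14070)/44100*9 = -67*I*sqrt(14070)/4900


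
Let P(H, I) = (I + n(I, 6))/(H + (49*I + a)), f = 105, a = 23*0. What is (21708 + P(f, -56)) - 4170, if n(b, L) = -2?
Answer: 1595960/91 ≈ 17538.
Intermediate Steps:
a = 0
P(H, I) = (-2 + I)/(H + 49*I) (P(H, I) = (I - 2)/(H + (49*I + 0)) = (-2 + I)/(H + 49*I))
(21708 + P(f, -56)) - 4170 = (21708 + (-2 - 56)/(105 + 49*(-56))) - 4170 = (21708 - 58/(105 - 2744)) - 4170 = (21708 - 58/(-2639)) - 4170 = (21708 - 1/2639*(-58)) - 4170 = (21708 + 2/91) - 4170 = 1975430/91 - 4170 = 1595960/91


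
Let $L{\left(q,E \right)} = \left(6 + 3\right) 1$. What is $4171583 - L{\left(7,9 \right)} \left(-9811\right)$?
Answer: $4259882$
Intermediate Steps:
$L{\left(q,E \right)} = 9$ ($L{\left(q,E \right)} = 9 \cdot 1 = 9$)
$4171583 - L{\left(7,9 \right)} \left(-9811\right) = 4171583 - 9 \left(-9811\right) = 4171583 - -88299 = 4171583 + 88299 = 4259882$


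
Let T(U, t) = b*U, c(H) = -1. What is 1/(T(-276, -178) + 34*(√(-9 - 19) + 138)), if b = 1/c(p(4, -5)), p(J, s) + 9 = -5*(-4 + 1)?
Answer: 621/3089174 - 17*I*√7/6178348 ≈ 0.00020102 - 7.2799e-6*I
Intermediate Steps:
p(J, s) = 6 (p(J, s) = -9 - 5*(-4 + 1) = -9 - 5*(-3) = -9 + 15 = 6)
b = -1 (b = 1/(-1) = -1)
T(U, t) = -U
1/(T(-276, -178) + 34*(√(-9 - 19) + 138)) = 1/(-1*(-276) + 34*(√(-9 - 19) + 138)) = 1/(276 + 34*(√(-28) + 138)) = 1/(276 + 34*(2*I*√7 + 138)) = 1/(276 + 34*(138 + 2*I*√7)) = 1/(276 + (4692 + 68*I*√7)) = 1/(4968 + 68*I*√7)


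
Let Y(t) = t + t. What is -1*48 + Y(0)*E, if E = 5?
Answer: -48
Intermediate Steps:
Y(t) = 2*t
-1*48 + Y(0)*E = -1*48 + (2*0)*5 = -48 + 0*5 = -48 + 0 = -48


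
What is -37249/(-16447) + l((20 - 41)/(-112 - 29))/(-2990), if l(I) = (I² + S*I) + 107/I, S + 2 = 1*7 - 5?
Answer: 769733840271/380208341695 ≈ 2.0245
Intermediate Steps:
S = 0 (S = -2 + (1*7 - 5) = -2 + (7 - 5) = -2 + 2 = 0)
l(I) = I² + 107/I (l(I) = (I² + 0*I) + 107/I = (I² + 0) + 107/I = I² + 107/I)
-37249/(-16447) + l((20 - 41)/(-112 - 29))/(-2990) = -37249/(-16447) + ((107 + ((20 - 41)/(-112 - 29))³)/(((20 - 41)/(-112 - 29))))/(-2990) = -37249*(-1/16447) + ((107 + (-21/(-141))³)/((-21/(-141))))*(-1/2990) = 37249/16447 + ((107 + (-21*(-1/141))³)/((-21*(-1/141))))*(-1/2990) = 37249/16447 + ((107 + (7/47)³)/(7/47))*(-1/2990) = 37249/16447 + (47*(107 + 343/103823)/7)*(-1/2990) = 37249/16447 + ((47/7)*(11109404/103823))*(-1/2990) = 37249/16447 + (11109404/15463)*(-1/2990) = 37249/16447 - 5554702/23117185 = 769733840271/380208341695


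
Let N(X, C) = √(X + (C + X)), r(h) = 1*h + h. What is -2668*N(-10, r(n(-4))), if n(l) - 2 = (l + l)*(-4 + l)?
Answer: -10672*√7 ≈ -28235.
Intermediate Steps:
n(l) = 2 + 2*l*(-4 + l) (n(l) = 2 + (l + l)*(-4 + l) = 2 + (2*l)*(-4 + l) = 2 + 2*l*(-4 + l))
r(h) = 2*h (r(h) = h + h = 2*h)
N(X, C) = √(C + 2*X)
-2668*N(-10, r(n(-4))) = -2668*√(2*(2 - 8*(-4) + 2*(-4)²) + 2*(-10)) = -2668*√(2*(2 + 32 + 2*16) - 20) = -2668*√(2*(2 + 32 + 32) - 20) = -2668*√(2*66 - 20) = -2668*√(132 - 20) = -10672*√7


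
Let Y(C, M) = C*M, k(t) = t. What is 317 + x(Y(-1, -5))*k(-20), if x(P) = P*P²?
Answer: -2183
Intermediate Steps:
x(P) = P³
317 + x(Y(-1, -5))*k(-20) = 317 + (-1*(-5))³*(-20) = 317 + 5³*(-20) = 317 + 125*(-20) = 317 - 2500 = -2183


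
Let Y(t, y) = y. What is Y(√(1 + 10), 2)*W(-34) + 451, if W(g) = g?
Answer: 383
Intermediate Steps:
Y(√(1 + 10), 2)*W(-34) + 451 = 2*(-34) + 451 = -68 + 451 = 383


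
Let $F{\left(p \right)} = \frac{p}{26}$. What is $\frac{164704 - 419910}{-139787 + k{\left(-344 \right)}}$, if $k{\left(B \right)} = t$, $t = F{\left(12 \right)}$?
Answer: $\frac{3317678}{1817225} \approx 1.8257$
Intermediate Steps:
$F{\left(p \right)} = \frac{p}{26}$ ($F{\left(p \right)} = p \frac{1}{26} = \frac{p}{26}$)
$t = \frac{6}{13}$ ($t = \frac{1}{26} \cdot 12 = \frac{6}{13} \approx 0.46154$)
$k{\left(B \right)} = \frac{6}{13}$
$\frac{164704 - 419910}{-139787 + k{\left(-344 \right)}} = \frac{164704 - 419910}{-139787 + \frac{6}{13}} = - \frac{255206}{- \frac{1817225}{13}} = \left(-255206\right) \left(- \frac{13}{1817225}\right) = \frac{3317678}{1817225}$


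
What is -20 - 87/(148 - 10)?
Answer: -949/46 ≈ -20.630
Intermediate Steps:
-20 - 87/(148 - 10) = -20 - 87/138 = -20 + (1/138)*(-87) = -20 - 29/46 = -949/46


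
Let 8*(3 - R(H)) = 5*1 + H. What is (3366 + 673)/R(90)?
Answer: -32312/71 ≈ -455.10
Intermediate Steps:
R(H) = 19/8 - H/8 (R(H) = 3 - (5*1 + H)/8 = 3 - (5 + H)/8 = 3 + (-5/8 - H/8) = 19/8 - H/8)
(3366 + 673)/R(90) = (3366 + 673)/(19/8 - ⅛*90) = 4039/(19/8 - 45/4) = 4039/(-71/8) = 4039*(-8/71) = -32312/71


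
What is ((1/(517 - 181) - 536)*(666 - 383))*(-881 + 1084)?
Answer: -1478039665/48 ≈ -3.0792e+7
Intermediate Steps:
((1/(517 - 181) - 536)*(666 - 383))*(-881 + 1084) = ((1/336 - 536)*283)*203 = -180095/336*283*203 = -50966885/336*203 = -1478039665/48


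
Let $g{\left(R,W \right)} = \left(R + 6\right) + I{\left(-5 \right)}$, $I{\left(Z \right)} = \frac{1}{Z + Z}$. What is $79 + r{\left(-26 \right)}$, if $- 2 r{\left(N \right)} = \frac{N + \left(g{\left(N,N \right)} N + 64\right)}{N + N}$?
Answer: $\frac{43883}{520} \approx 84.39$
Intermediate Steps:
$I{\left(Z \right)} = \frac{1}{2 Z}$
$g{\left(R,W \right)} = \frac{59}{10} + R$ ($g{\left(R,W \right)} = \left(R + 6\right) + \frac{1}{2 \left(-5\right)} = \left(6 + R\right) + \frac{1}{2} \left(- \frac{1}{5}\right) = \left(6 + R\right) - \frac{1}{10} = \frac{59}{10} + R$)
$r{\left(N \right)} = - \frac{64 + N + N \left(\frac{59}{10} + N\right)}{4 N}$ ($r{\left(N \right)} = - \frac{\left(N + \left(\left(\frac{59}{10} + N\right) N + 64\right)\right) \frac{1}{N + N}}{2} = - \frac{\left(N + \left(N \left(\frac{59}{10} + N\right) + 64\right)\right) \frac{1}{2 N}}{2} = - \frac{\left(N + \left(64 + N \left(\frac{59}{10} + N\right)\right)\right) \frac{1}{2 N}}{2} = - \frac{\left(64 + N + N \left(\frac{59}{10} + N\right)\right) \frac{1}{2 N}}{2} = - \frac{\frac{1}{2} \frac{1}{N} \left(64 + N + N \left(\frac{59}{10} + N\right)\right)}{2} = - \frac{64 + N + N \left(\frac{59}{10} + N\right)}{4 N}$)
$79 + r{\left(-26 \right)} = 79 - \left(- \frac{191}{40} - \frac{8}{13}\right) = 79 - - \frac{2803}{520} = 79 + \left(- \frac{69}{40} + \frac{8}{13} + \frac{13}{2}\right) = 79 + \frac{2803}{520} = \frac{43883}{520}$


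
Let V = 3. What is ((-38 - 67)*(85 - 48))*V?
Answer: -11655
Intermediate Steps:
((-38 - 67)*(85 - 48))*V = ((-38 - 67)*(85 - 48))*3 = -105*37*3 = -3885*3 = -11655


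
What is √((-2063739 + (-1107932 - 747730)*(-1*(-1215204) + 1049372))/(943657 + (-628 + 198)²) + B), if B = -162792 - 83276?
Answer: 17*I*√17494552659706451/1128557 ≈ 1992.4*I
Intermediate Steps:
B = -246068
√((-2063739 + (-1107932 - 747730)*(-1*(-1215204) + 1049372))/(943657 + (-628 + 198)²) + B) = √((-2063739 + (-1107932 - 747730)*(-1*(-1215204) + 1049372))/(943657 + (-628 + 198)²) - 246068) = √((-2063739 - 1855662*(1215204 + 1049372))/(943657 + (-430)²) - 246068) = √((-2063739 - 1855662*2264576)/(943657 + 184900) - 246068) = √((-2063739 - 4202287629312)/1128557 - 246068) = √(-4202289693051*1/1128557 - 246068) = √(-4202289693051/1128557 - 246068) = √(-4479991456927/1128557) = 17*I*√17494552659706451/1128557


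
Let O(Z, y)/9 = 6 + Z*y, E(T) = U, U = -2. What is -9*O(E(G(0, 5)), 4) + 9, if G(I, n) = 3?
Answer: 171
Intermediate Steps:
E(T) = -2
O(Z, y) = 54 + 9*Z*y (O(Z, y) = 9*(6 + Z*y) = 54 + 9*Z*y)
-9*O(E(G(0, 5)), 4) + 9 = -9*(54 + 9*(-2)*4) + 9 = -9*(54 - 72) + 9 = -9*(-18) + 9 = 162 + 9 = 171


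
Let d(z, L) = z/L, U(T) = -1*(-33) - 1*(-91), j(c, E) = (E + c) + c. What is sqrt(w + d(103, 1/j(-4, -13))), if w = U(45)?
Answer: I*sqrt(2039) ≈ 45.155*I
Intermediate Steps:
j(c, E) = E + 2*c
U(T) = 124 (U(T) = 33 + 91 = 124)
w = 124
sqrt(w + d(103, 1/j(-4, -13))) = sqrt(124 + 103/(1/(-13 + 2*(-4)))) = sqrt(124 + 103/(1/(-13 - 8))) = sqrt(124 + 103/(1/(-21))) = sqrt(124 + 103/(-1/21)) = sqrt(124 + 103*(-21)) = sqrt(124 - 2163) = sqrt(-2039) = I*sqrt(2039)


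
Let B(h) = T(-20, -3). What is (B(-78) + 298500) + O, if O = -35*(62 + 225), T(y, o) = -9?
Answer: 288446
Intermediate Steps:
O = -10045 (O = -35*287 = -10045)
B(h) = -9
(B(-78) + 298500) + O = (-9 + 298500) - 10045 = 298491 - 10045 = 288446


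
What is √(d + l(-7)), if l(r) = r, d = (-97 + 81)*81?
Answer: I*√1303 ≈ 36.097*I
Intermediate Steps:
d = -1296 (d = -16*81 = -1296)
√(d + l(-7)) = √(-1296 - 7) = √(-1303) = I*√1303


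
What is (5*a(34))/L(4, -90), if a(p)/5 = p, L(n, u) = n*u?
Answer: -85/36 ≈ -2.3611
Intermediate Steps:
a(p) = 5*p
(5*a(34))/L(4, -90) = (5*(5*34))/((4*(-90))) = (5*170)/(-360) = 850*(-1/360) = -85/36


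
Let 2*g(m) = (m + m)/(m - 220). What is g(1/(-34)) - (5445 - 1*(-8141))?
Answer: -101636865/7481 ≈ -13586.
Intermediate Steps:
g(m) = m/(-220 + m) (g(m) = ((m + m)/(m - 220))/2 = ((2*m)/(-220 + m))/2 = (2*m/(-220 + m))/2 = m/(-220 + m))
g(1/(-34)) - (5445 - 1*(-8141)) = 1/((-34)*(-220 + 1/(-34))) - (5445 - 1*(-8141)) = -1/(34*(-220 - 1/34)) - (5445 + 8141) = -1/(34*(-7481/34)) - 1*13586 = -1/34*(-34/7481) - 13586 = 1/7481 - 13586 = -101636865/7481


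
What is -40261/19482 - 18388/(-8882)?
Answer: 318407/86519562 ≈ 0.0036802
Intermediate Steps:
-40261/19482 - 18388/(-8882) = -40261*1/19482 - 18388*(-1/8882) = -40261/19482 + 9194/4441 = 318407/86519562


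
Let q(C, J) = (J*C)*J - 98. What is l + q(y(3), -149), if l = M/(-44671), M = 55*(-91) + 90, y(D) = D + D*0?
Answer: 2970849770/44671 ≈ 66505.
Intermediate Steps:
y(D) = D (y(D) = D + 0 = D)
M = -4915 (M = -5005 + 90 = -4915)
q(C, J) = -98 + C*J² (q(C, J) = (C*J)*J - 98 = C*J² - 98 = -98 + C*J²)
l = 4915/44671 (l = -4915/(-44671) = -4915*(-1/44671) = 4915/44671 ≈ 0.11003)
l + q(y(3), -149) = 4915/44671 + (-98 + 3*(-149)²) = 4915/44671 + (-98 + 3*22201) = 4915/44671 + (-98 + 66603) = 4915/44671 + 66505 = 2970849770/44671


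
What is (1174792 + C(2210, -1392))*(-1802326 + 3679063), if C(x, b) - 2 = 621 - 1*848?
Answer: 2204353347879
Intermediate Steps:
C(x, b) = -225 (C(x, b) = 2 + (621 - 1*848) = 2 + (621 - 848) = 2 - 227 = -225)
(1174792 + C(2210, -1392))*(-1802326 + 3679063) = (1174792 - 225)*(-1802326 + 3679063) = 1174567*1876737 = 2204353347879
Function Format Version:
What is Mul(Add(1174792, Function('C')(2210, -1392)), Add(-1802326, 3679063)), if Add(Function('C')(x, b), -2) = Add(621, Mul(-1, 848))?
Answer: 2204353347879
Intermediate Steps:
Function('C')(x, b) = -225 (Function('C')(x, b) = Add(2, Add(621, Mul(-1, 848))) = Add(2, Add(621, -848)) = Add(2, -227) = -225)
Mul(Add(1174792, Function('C')(2210, -1392)), Add(-1802326, 3679063)) = Mul(Add(1174792, -225), Add(-1802326, 3679063)) = Mul(1174567, 1876737) = 2204353347879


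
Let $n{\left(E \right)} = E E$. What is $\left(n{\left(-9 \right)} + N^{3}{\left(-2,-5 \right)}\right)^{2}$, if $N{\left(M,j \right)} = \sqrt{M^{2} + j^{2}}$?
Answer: $30950 + 4698 \sqrt{29} \approx 56250.0$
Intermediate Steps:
$n{\left(E \right)} = E^{2}$
$\left(n{\left(-9 \right)} + N^{3}{\left(-2,-5 \right)}\right)^{2} = \left(\left(-9\right)^{2} + \left(\sqrt{\left(-2\right)^{2} + \left(-5\right)^{2}}\right)^{3}\right)^{2} = \left(81 + \left(\sqrt{4 + 25}\right)^{3}\right)^{2} = \left(81 + \left(\sqrt{29}\right)^{3}\right)^{2} = \left(81 + 29 \sqrt{29}\right)^{2}$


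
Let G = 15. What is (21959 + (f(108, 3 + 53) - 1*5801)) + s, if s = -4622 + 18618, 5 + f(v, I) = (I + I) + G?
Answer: 30276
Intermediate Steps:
f(v, I) = 10 + 2*I (f(v, I) = -5 + ((I + I) + 15) = -5 + (2*I + 15) = -5 + (15 + 2*I) = 10 + 2*I)
s = 13996
(21959 + (f(108, 3 + 53) - 1*5801)) + s = (21959 + ((10 + 2*(3 + 53)) - 1*5801)) + 13996 = (21959 + ((10 + 2*56) - 5801)) + 13996 = (21959 + ((10 + 112) - 5801)) + 13996 = (21959 + (122 - 5801)) + 13996 = (21959 - 5679) + 13996 = 16280 + 13996 = 30276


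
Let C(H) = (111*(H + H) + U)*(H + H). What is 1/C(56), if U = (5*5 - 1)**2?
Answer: 1/1456896 ≈ 6.8639e-7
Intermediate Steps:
U = 576 (U = (25 - 1)**2 = 24**2 = 576)
C(H) = 2*H*(576 + 222*H) (C(H) = (111*(H + H) + 576)*(H + H) = (111*(2*H) + 576)*(2*H) = (222*H + 576)*(2*H) = (576 + 222*H)*(2*H) = 2*H*(576 + 222*H))
1/C(56) = 1/(12*56*(96 + 37*56)) = 1/(12*56*(96 + 2072)) = 1/(12*56*2168) = 1/1456896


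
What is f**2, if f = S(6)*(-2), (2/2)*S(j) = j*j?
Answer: 5184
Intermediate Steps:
S(j) = j**2 (S(j) = j*j = j**2)
f = -72 (f = 6**2*(-2) = 36*(-2) = -72)
f**2 = (-72)**2 = 5184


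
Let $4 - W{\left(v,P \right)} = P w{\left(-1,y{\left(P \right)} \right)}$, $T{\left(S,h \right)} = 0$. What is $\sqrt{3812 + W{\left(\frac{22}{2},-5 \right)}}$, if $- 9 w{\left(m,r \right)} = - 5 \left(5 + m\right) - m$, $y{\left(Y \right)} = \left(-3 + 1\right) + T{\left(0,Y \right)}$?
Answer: $\frac{\sqrt{34439}}{3} \approx 61.859$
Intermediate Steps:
$y{\left(Y \right)} = -2$ ($y{\left(Y \right)} = \left(-3 + 1\right) + 0 = -2 + 0 = -2$)
$w{\left(m,r \right)} = \frac{25}{9} + \frac{2 m}{3}$ ($w{\left(m,r \right)} = - \frac{- 5 \left(5 + m\right) - m}{9} = - \frac{\left(-25 - 5 m\right) - m}{9} = - \frac{-25 - 6 m}{9} = \frac{25}{9} + \frac{2 m}{3}$)
$W{\left(v,P \right)} = 4 - \frac{19 P}{9}$ ($W{\left(v,P \right)} = 4 - P \left(\frac{25}{9} + \frac{2}{3} \left(-1\right)\right) = 4 - P \left(\frac{25}{9} - \frac{2}{3}\right) = 4 - P \frac{19}{9} = 4 - \frac{19 P}{9}$)
$\sqrt{3812 + W{\left(\frac{22}{2},-5 \right)}} = \sqrt{3812 + \left(4 - - \frac{95}{9}\right)} = \sqrt{3812 + \left(4 + \frac{95}{9}\right)} = \sqrt{3812 + \frac{131}{9}} = \sqrt{\frac{34439}{9}} = \frac{\sqrt{34439}}{3}$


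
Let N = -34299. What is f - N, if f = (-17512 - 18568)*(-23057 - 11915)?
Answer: 1261824059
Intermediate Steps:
f = 1261789760 (f = -36080*(-34972) = 1261789760)
f - N = 1261789760 - 1*(-34299) = 1261789760 + 34299 = 1261824059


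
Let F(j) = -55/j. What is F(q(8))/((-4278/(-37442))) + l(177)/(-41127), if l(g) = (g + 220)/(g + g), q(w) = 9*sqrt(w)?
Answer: -397/14558958 - 1029655*sqrt(2)/77004 ≈ -18.910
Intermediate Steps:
l(g) = (220 + g)/(2*g) (l(g) = (220 + g)/((2*g)) = (220 + g)*(1/(2*g)) = (220 + g)/(2*g))
F(q(8))/((-4278/(-37442))) + l(177)/(-41127) = (-55*sqrt(2)/36)/((-4278/(-37442))) + ((1/2)*(220 + 177)/177)/(-41127) = (-55*sqrt(2)/36)/((-4278*(-1/37442))) + ((1/2)*(1/177)*397)*(-1/41127) = (-55*sqrt(2)/36)/(2139/18721) + (397/354)*(-1/41127) = -55*sqrt(2)/36*(18721/2139) - 397/14558958 = -1029655*sqrt(2)/77004 - 397/14558958 = -397/14558958 - 1029655*sqrt(2)/77004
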